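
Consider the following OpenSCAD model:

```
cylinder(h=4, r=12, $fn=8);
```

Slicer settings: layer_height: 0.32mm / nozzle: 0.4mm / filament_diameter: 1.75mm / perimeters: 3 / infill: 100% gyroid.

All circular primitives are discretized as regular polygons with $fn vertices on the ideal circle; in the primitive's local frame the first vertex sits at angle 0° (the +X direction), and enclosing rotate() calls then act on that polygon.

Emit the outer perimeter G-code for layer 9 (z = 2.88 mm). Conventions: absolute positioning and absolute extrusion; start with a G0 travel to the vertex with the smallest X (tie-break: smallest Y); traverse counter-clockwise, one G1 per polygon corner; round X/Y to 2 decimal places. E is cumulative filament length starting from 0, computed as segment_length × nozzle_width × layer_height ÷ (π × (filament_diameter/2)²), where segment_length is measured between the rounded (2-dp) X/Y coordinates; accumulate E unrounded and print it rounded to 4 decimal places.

At z = 2.88 mm: the r=12 cylinder contributes a regular 8-gon of circumradius 12. The outline is a single polygon with 8 vertices. Extrusion per mm of travel: 0.4 × 0.32 / (π × 0.875²) = 0.053216. Accumulating E over each segment gives final E = 3.9112.

G0 X-12.00 Y0.00 Z2.88
G1 X-8.49 Y-8.49 E0.4889
G1 X0.00 Y-12.00 E0.9778
G1 X8.49 Y-8.49 E1.4667
G1 X12.00 Y0.00 E1.9556
G1 X8.49 Y8.49 E2.4445
G1 X0.00 Y12.00 E2.9334
G1 X-8.49 Y8.49 E3.4223
G1 X-12.00 Y0.00 E3.9112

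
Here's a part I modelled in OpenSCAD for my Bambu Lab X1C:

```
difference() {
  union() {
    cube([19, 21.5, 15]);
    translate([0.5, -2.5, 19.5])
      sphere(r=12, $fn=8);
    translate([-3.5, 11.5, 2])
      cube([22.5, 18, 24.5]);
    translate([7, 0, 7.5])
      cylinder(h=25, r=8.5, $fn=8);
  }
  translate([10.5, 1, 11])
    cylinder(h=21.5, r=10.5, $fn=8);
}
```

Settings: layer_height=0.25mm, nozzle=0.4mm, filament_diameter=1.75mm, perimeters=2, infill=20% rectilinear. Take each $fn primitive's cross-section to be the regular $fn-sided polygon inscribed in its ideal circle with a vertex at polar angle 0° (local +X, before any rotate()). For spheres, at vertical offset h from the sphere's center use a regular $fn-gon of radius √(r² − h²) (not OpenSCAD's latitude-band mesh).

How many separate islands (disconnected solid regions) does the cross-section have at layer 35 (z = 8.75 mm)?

1

At z = 8.75 mm: the 19×21.5 cube contributes its full rectangle; the r=12 sphere at (0.5, -2.5) contributes a regular 8-gon of circumradius √(12²−10.75²) = 5.333; the cube at (-3.5, 11.5) (footprint 22.5×18) is included at this height; the r=8.5 cylinder at (7, 0) contributes a regular 8-gon of circumradius 8.5; Combining (union): the regions partially overlap (shared area 335.62 mm²), so overlapping operands fuse into one piece — 1 connected region; the cylinder at (10.5, 1) does not reach this height (z outside [11, 32.5]); Subtracting the remaining from the first: none of the subtracted shapes is present at this height, so that combined region is unchanged — 1 connected region. Overall, the cross-section is a single solid region. Island count = 1.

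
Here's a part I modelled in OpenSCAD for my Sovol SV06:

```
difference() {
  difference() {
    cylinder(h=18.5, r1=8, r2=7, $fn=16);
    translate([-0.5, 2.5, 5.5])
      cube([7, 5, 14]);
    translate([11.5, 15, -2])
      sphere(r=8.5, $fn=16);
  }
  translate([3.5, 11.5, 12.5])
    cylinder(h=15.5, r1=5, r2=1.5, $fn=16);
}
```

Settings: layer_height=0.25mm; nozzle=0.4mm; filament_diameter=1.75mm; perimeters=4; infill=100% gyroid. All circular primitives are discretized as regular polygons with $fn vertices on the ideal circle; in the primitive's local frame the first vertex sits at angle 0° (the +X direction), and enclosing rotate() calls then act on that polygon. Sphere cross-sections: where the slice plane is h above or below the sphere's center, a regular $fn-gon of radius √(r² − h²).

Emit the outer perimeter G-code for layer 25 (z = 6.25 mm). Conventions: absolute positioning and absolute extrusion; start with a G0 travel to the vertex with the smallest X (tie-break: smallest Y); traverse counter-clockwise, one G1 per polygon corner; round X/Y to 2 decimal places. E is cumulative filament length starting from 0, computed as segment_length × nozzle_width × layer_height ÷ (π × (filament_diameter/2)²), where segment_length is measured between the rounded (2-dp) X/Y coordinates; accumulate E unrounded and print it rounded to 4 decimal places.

At z = 6.25 mm: the cone contributes a regular 16-gon of circumradius 7.662 (interpolated between r1=8 and r2=7 at t=0.338); the cube at (-0.5, 2.5) (footprint 7×5) is included at this height; the r=8.5 sphere at (11.5, 15) slices to a regular 16-gon of circumradius 2.046 (√(r²−h²) with h=8.25 from center); Taking the first minus the rest: starting from the cone, the 7×5 cube at (-0.5, 2.5) partially overlaps it — only the 28.31 mm² overlap (of its 35.00 mm²) is removed, clipping the outline; the r=8.5 sphere at (11.5, 15) misses the remaining region (no effect) — 1 connected region; the cone at (3.5, 11.5) does not reach this height (z outside [12.5, 28]); Subtracting the remaining from the first: none of the subtracted shapes is present at this height, so that combined region is unchanged — 1 connected region. The outline is a single polygon with 19 vertices. Extrusion per mm of travel: 0.4 × 0.25 / (π × 0.875²) = 0.041575. Accumulating E over each segment gives final E = 2.3018.

G0 X-7.66 Y0.00 Z6.25
G1 X-7.08 Y-2.93 E0.1242
G1 X-5.42 Y-5.42 E0.2486
G1 X-2.93 Y-7.08 E0.3730
G1 X0.00 Y-7.66 E0.4972
G1 X2.93 Y-7.08 E0.6214
G1 X5.42 Y-5.42 E0.7458
G1 X7.08 Y-2.93 E0.8702
G1 X7.66 Y0.00 E0.9944
G1 X7.08 Y2.93 E1.1186
G1 X6.50 Y3.80 E1.1620
G1 X6.50 Y2.50 E1.2161
G1 X-0.50 Y2.50 E1.5071
G1 X-0.50 Y7.50 E1.7150
G1 X0.82 Y7.50 E1.7699
G1 X0.00 Y7.66 E1.8046
G1 X-2.93 Y7.08 E1.9288
G1 X-5.42 Y5.42 E2.0532
G1 X-7.08 Y2.93 E2.1776
G1 X-7.66 Y0.00 E2.3018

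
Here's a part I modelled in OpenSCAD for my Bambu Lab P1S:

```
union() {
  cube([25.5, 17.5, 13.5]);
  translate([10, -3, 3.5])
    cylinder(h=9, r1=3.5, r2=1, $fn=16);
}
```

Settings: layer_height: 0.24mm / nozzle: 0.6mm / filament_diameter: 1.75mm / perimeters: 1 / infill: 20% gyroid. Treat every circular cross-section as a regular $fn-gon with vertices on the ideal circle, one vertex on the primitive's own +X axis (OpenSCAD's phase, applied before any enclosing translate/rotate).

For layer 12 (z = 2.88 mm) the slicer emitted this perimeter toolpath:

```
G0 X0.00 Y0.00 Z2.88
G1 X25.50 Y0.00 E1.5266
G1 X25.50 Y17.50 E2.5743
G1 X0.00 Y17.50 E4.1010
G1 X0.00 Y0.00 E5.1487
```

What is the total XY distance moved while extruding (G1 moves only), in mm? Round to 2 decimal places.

Sum the Euclidean lengths of each G1 segment: total = 86.00 mm.

86.00 mm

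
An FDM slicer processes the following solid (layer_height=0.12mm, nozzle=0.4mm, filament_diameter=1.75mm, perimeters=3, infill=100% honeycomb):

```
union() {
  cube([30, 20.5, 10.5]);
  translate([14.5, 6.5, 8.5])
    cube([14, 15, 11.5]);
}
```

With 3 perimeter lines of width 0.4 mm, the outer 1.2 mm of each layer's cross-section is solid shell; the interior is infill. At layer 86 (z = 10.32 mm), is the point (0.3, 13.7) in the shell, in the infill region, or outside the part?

At z = 10.32 mm: the cube is present — its section is the full 30×20.5 rectangle; the 14×15 cube at (14.5, 6.5) contributes its full rectangle; Taking the union: the regions partially overlap (shared area 196.00 mm²), so overlapping operands fuse into one piece — 1 connected region. Overall, the cross-section is a single solid region. The nearest boundary edge runs (0.00, 0.00)→(0.00, 20.50); distance from the point to it = 0.30 mm. The point is inside the cross-section, 0.30 mm from the nearest boundary — within the 1.2 mm shell band (3 × 0.4).

shell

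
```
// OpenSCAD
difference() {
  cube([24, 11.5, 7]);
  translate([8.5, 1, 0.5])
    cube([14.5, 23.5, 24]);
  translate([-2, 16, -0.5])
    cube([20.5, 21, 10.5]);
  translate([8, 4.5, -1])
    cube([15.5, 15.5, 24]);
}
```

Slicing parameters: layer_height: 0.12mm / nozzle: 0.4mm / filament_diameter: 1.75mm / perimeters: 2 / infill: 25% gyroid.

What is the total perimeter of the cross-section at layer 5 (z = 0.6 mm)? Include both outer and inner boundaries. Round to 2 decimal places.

92.00 mm

At z = 0.6 mm: the cube is present — its section is the full 24×11.5 rectangle (perimeter 71.00 mm); the cube at (8.5, 1) (footprint 14.5×23.5) is included at this height (perimeter 76.00 mm); the cube at (-2, 16) (footprint 20.5×21) is included at this height (perimeter 83.00 mm); the 15.5×15.5 cube at (8, 4.5) contributes its full rectangle (perimeter 62.00 mm); Subtracting the remaining from the first: starting from the 24×11.5 cube, the 14.5×23.5 cube at (8.5, 1) partially overlaps it — only the 152.25 mm² overlap (of its 340.75 mm²) is removed, clipping the outline; the 20.5×21 cube at (-2, 16) misses the remaining region (no effect); the 15.5×15.5 cube at (8, 4.5) partially overlaps it — only the 7.00 mm² overlap (of its 240.25 mm²) is removed, clipping the outline — boundary = 92.00 mm. Overall, the cross-section is a single solid region. Total boundary length (outer) = 92.00 mm.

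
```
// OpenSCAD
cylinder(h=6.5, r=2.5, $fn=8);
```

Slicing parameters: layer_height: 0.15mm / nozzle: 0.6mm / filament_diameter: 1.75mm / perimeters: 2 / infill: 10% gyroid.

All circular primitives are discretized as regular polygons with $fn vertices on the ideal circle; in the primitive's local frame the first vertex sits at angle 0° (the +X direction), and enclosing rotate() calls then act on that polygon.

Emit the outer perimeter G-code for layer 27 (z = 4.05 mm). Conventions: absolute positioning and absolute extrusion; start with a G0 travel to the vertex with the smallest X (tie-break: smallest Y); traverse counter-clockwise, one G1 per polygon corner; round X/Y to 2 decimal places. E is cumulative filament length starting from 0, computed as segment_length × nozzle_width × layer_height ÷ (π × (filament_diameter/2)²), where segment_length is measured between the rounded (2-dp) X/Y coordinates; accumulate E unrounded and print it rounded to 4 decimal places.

G0 X-2.50 Y0.00 Z4.05
G1 X-1.77 Y-1.77 E0.0716
G1 X0.00 Y-2.50 E0.1433
G1 X1.77 Y-1.77 E0.2149
G1 X2.50 Y0.00 E0.2866
G1 X1.77 Y1.77 E0.3582
G1 X0.00 Y2.50 E0.4298
G1 X-1.77 Y1.77 E0.5015
G1 X-2.50 Y0.00 E0.5731

At z = 4.05 mm: the r=2.5 cylinder gives a regular 8-gon of circumradius 2.5 (constant along its height). The outline is a single polygon with 8 vertices. Extrusion per mm of travel: 0.6 × 0.15 / (π × 0.875²) = 0.037418. Accumulating E over each segment gives final E = 0.5731.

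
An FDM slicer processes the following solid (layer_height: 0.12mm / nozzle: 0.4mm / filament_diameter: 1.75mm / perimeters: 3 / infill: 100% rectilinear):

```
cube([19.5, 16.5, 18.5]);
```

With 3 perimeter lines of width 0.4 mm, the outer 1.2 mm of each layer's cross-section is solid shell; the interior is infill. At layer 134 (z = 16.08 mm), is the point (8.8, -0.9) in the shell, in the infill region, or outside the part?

outside

At z = 16.08 mm: the cube (footprint 19.5×16.5) is included at this height. Overall, the cross-section is a single solid region. The nearest boundary edge runs (0.00, 0.00)→(19.50, 0.00); distance from the point to it = 0.90 mm. The point is not inside any of the regions above, so it lies outside the cross-section (0.90 mm from the nearest boundary).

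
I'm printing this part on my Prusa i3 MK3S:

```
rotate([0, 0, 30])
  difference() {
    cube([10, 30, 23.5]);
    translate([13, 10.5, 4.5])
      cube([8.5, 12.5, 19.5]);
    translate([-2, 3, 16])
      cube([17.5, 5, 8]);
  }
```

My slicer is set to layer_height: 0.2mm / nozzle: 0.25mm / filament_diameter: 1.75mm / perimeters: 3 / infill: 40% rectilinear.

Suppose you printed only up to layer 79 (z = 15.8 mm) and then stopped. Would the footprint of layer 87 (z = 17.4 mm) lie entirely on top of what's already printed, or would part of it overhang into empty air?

Compare the two slices. At z = 15.8: the cube is present — its section is the full 10×30 rectangle (area 300.00 mm²); the cube at (13, 10.5) (footprint 8.5×12.5) is included at this height (area 106.25 mm²); the cube at (-2, 3) is absent (z outside [16, 24]); Taking the first minus the rest: starting from the 10×30 cube (300.00 mm²), the 8.5×12.5 cube at (13, 10.5) misses the remaining region (no effect) — area = 300.00 mm²; (rotated 30° about Z; rotation is an isometry so areas/perimeters/island counts are preserved). At z = 17.4: the cube (footprint 10×30) is included at this height (area 300.00 mm²); the cube at (13, 10.5) is present — its section is the full 8.5×12.5 rectangle (area 106.25 mm²); the cube at (-2, 3) (footprint 17.5×5) is included at this height (area 87.50 mm²); Subtracting the remaining from the first: starting from the 10×30 cube (300.00 mm²), the 8.5×12.5 cube at (13, 10.5) misses the remaining region (no effect); the 17.5×5 cube at (-2, 3) partially overlaps it — only the 50.00 mm² overlap (of its 87.50 mm²) is removed, clipping the outline — area = 250.00 mm²; (rotated 30° about Z; rotation is an isometry so areas/perimeters/island counts are preserved). Checking containment: the cross-section at z = 17.4 is a subset of the cross-section at z = 15.8.

entirely on top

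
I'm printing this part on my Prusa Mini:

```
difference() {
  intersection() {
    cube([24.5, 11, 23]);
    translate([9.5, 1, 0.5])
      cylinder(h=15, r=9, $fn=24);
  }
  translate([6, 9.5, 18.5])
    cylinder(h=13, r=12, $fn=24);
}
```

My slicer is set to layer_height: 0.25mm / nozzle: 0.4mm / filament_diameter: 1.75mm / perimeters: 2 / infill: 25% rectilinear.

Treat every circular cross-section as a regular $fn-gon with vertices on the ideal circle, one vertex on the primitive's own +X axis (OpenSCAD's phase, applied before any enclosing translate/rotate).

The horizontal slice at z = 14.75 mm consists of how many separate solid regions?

At z = 14.75 mm: the cube is present — its section is the full 24.5×11 rectangle; the r=9 cylinder at (9.5, 1) gives a regular 24-gon of circumradius 9 (constant along its height); Keeping only the common overlap: the r=9 cylinder at (9.5, 1) partially overlaps the 24.5×11 cube; clipping to the common part keeps 143.65 mm² — 1 connected region; the cylinder at (6, 9.5) is not intersected at this z (z outside [18.5, 31.5]); Subtracting the remaining from the first: none of the subtracted shapes is present at this height, so that combined region is unchanged — 1 connected region. The result has 1 disconnected region.

1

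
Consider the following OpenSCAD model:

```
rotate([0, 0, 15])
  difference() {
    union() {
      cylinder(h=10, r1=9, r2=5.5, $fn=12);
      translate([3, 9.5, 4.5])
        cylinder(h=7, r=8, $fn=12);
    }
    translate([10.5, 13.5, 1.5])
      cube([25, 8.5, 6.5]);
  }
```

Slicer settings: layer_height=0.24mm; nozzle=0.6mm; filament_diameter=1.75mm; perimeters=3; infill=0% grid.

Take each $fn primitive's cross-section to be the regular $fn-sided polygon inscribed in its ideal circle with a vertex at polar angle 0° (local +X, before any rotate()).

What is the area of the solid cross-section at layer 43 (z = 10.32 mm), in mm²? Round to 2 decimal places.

192.00 mm²

At z = 10.32 mm: the cone does not reach this height (z outside [0, 10]); the cylinder at (3, 9.5): section is a regular 12-gon, circumradius r=8 (area = (12/2)·8.000²·sin(360°/12) = 192.00 mm²); Taking the union: only the r=8 cylinder at (3, 9.5) is present, so the union is just that shape — area = 192.00 mm²; the cube at (10.5, 13.5) does not reach this height (z outside [1.5, 8]); After the difference (first − rest): none of the subtracted shapes is present at this height, so that combined region is unchanged — area = 192.00 mm²; (whole slice rotated 15° about Z — lengths, areas and connectivity unchanged). Overall, the cross-section is a single solid region. Net area = 192.00 mm².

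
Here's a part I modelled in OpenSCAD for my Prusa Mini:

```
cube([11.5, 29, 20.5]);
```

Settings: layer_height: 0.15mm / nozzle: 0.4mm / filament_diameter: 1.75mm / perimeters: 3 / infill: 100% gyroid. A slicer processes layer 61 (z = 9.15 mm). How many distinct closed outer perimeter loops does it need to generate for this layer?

1

At z = 9.15 mm: the cube (footprint 11.5×29) is included at this height. The result has 1 disconnected region.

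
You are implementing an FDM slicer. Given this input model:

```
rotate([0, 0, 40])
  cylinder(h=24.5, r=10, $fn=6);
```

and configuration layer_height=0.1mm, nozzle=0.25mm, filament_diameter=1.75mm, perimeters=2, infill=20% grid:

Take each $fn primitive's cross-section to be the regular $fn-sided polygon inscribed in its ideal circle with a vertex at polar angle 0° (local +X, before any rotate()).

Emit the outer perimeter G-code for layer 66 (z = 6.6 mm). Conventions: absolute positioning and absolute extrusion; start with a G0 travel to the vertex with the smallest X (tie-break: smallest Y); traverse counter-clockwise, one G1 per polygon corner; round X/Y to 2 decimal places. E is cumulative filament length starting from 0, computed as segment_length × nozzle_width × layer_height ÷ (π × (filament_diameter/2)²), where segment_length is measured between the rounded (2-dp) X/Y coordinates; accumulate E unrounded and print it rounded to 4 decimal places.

At z = 6.6 mm: the r=10 cylinder contributes a regular 6-gon of circumradius 10; (rotated 40° about Z; rotation is an isometry so areas/perimeters/island counts are preserved). The outline is a single polygon with 6 vertices. Extrusion per mm of travel: 0.25 × 0.1 / (π × 0.875²) = 0.010394. Accumulating E over each segment gives final E = 0.6238.

G0 X-9.40 Y3.42 Z6.60
G1 X-7.66 Y-6.43 E0.1040
G1 X1.74 Y-9.85 E0.2079
G1 X9.40 Y-3.42 E0.3119
G1 X7.66 Y6.43 E0.4158
G1 X-1.74 Y9.85 E0.5198
G1 X-9.40 Y3.42 E0.6238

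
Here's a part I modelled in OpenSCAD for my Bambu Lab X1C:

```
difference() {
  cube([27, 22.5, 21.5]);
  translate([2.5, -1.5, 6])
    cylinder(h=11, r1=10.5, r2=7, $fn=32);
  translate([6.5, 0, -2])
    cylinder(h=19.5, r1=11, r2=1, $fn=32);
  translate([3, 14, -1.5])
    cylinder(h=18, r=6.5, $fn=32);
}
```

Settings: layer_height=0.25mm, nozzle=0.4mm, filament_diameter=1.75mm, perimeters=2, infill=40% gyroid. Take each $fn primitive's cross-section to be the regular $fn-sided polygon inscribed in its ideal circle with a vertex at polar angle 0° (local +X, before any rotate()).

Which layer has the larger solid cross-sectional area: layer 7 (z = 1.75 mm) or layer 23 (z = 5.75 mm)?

Layer 7 (z = 1.75): the cube is present — its section is the full 27×22.5 rectangle (area 607.50 mm²); the cone at (2.5, -1.5) does not reach this height (z outside [6, 17]); the cone at (6.5, 0) contributes a regular 32-gon of circumradius 9.077 (interpolated between r1=11 and r2=1 at t=0.192) (area = (32/2)·9.077²·sin(360°/32) = 257.18 mm²); the cylinder at (3, 14): section is a regular 32-gon, circumradius r=6.5 (area = (32/2)·6.500²·sin(360°/32) = 131.88 mm²); Taking the first minus the rest: starting from the 27×22.5 cube (607.50 mm²), the cone at (6.5, 0) partially overlaps it — only the 117.56 mm² overlap (of its 257.18 mm²) is removed, clipping the outline; the r=6.5 cylinder at (3, 14) partially overlaps it — only the 99.23 mm² overlap (of its 131.88 mm²) is removed, clipping the outline — area = 390.72 mm². So its area = 390.72 mm². Layer 23 (z = 5.75): the cube is present — its section is the full 27×22.5 rectangle (area 607.50 mm²); the cone at (2.5, -1.5) is absent (z outside [6, 17]); the cone at (6.5, 0) contributes a regular 32-gon of circumradius 7.026 (interpolated between r1=11 and r2=1 at t=0.397) (area = (32/2)·7.026²·sin(360°/32) = 154.07 mm²); the r=6.5 cylinder at (3, 14) gives a regular 32-gon of circumradius 6.5 (constant along its height) (area = (32/2)·6.500²·sin(360°/32) = 131.88 mm²); Taking the first minus the rest: starting from the 27×22.5 cube (607.50 mm²), the cone at (6.5, 0) partially overlaps it — only the 76.16 mm² overlap (of its 154.07 mm²) is removed, clipping the outline; the r=6.5 cylinder at (3, 14) partially overlaps it — only the 103.38 mm² overlap (of its 131.88 mm²) is removed, clipping the outline — area = 427.96 mm². So its area = 427.96 mm². Layer 23 is larger (427.96 vs 390.72 mm²).

layer 23 (z = 5.75 mm)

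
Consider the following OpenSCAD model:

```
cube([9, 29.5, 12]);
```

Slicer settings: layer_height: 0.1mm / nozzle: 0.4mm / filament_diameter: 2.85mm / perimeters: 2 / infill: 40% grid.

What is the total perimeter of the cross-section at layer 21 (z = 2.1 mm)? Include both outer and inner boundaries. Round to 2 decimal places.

At z = 2.1 mm: the 9×29.5 cube contributes its full rectangle (perimeter 77.00 mm). Overall, the cross-section is a single solid region. Total boundary length (outer) = 77.00 mm.

77.00 mm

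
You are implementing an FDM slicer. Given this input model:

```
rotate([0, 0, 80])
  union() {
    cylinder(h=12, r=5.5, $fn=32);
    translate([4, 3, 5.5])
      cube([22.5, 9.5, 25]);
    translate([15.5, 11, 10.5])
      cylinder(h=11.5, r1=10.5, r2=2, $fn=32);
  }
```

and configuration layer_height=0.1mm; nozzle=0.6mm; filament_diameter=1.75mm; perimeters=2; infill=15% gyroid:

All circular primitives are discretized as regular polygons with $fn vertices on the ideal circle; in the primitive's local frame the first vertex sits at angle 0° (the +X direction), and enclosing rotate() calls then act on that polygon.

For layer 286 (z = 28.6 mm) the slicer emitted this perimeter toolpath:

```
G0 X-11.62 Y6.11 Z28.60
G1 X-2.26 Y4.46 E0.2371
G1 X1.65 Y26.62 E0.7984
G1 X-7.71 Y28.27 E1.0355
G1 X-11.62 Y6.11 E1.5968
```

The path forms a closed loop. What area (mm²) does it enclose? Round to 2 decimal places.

Apply the shoelace formula to the sequence of (X, Y) vertices; enclosed area = 213.87 mm².

213.87 mm²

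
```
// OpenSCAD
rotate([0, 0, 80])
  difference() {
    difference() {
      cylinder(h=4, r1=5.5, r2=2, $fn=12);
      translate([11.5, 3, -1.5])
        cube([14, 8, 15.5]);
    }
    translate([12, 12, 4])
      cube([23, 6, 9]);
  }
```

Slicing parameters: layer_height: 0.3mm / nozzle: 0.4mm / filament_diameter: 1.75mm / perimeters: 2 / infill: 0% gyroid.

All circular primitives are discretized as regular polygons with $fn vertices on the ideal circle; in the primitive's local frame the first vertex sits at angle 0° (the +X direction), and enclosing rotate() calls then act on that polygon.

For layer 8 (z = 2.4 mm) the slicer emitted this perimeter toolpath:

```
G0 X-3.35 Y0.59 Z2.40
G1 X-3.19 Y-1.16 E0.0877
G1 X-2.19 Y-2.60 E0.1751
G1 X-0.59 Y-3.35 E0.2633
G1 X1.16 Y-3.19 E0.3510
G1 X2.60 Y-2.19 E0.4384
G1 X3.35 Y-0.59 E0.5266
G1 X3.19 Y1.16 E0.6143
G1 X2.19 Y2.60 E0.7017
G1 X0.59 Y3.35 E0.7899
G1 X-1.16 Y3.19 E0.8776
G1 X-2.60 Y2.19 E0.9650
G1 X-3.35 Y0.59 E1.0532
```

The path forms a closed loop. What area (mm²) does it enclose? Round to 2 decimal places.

Apply the shoelace formula to the sequence of (X, Y) vertices; enclosed area = 34.65 mm².

34.65 mm²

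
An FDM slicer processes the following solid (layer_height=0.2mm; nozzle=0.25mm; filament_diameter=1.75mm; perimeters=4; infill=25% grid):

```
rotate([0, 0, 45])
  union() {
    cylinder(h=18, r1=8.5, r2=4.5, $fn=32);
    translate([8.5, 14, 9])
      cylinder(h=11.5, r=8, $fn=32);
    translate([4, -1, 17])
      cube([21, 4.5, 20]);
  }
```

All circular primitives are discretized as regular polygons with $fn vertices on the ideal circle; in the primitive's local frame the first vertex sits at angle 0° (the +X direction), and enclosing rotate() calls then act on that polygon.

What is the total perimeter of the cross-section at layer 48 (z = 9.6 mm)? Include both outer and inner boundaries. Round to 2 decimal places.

At z = 9.6 mm: the cone (r1=8.5→r2=4.5) has section circumradius 6.367 here — a regular 32-gon (perimeter = 2·32·6.367·sin(180°/32) = 39.94 mm); the cylinder at (8.5, 14): section is a regular 32-gon, circumradius r=8 (perimeter = 2·32·8.000·sin(180°/32) = 50.18 mm); the cube at (4, -1) is not intersected at this z (z outside [17, 37]); Taking the union: the 2 present regions are separate (no shared area or edge), so areas and boundary lengths simply add and each stays a separate island — boundary = 90.12 mm; (rotated 45° about Z; rotation is an isometry so areas/perimeters/island counts are preserved). Overall, the cross-section has 2 separate islands. Total boundary length (outer) = 90.12 mm.

90.12 mm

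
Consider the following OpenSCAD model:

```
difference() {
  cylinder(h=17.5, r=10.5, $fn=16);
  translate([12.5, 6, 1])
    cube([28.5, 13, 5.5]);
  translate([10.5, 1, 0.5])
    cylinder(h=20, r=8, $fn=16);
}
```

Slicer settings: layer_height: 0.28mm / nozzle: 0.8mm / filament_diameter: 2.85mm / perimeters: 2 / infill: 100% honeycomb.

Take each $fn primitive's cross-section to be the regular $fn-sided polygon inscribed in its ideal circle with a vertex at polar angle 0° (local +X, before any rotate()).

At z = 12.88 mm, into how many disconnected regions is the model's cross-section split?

At z = 12.88 mm: the r=10.5 cylinder contributes a regular 16-gon of circumradius 10.5; the cube at (12.5, 6) does not reach this height (z outside [1, 6.5]); the r=8 cylinder at (10.5, 1) contributes a regular 16-gon of circumradius 8; Subtracting the remaining from the first: starting from the r=10.5 cylinder, the r=8 cylinder at (10.5, 1) partially overlaps it — only the 79.24 mm² overlap (of its 195.93 mm²) is removed, clipping the outline — 1 connected region. The result has 1 disconnected region.

1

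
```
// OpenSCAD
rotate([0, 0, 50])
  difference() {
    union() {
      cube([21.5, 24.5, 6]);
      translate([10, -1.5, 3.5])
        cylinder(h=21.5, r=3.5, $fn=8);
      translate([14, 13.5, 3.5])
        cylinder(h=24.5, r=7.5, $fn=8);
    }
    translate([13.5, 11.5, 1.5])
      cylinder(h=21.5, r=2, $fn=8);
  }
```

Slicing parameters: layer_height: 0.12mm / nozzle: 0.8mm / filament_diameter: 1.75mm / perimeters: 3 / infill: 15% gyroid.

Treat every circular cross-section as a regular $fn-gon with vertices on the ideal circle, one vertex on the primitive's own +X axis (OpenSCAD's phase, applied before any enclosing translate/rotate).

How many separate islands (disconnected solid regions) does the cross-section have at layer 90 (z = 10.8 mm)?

2

At z = 10.8 mm: the cube does not reach this height (z outside [0, 6]); the cylinder at (10, -1.5): section is a regular 8-gon, circumradius r=3.5; the r=7.5 cylinder at (14, 13.5) gives a regular 8-gon of circumradius 7.5 (constant along its height); Taking the union: the 2 present regions are separate (no shared area or edge), so areas and boundary lengths simply add and each stays a separate island — 2 connected regions; the r=2 cylinder at (13.5, 11.5) gives a regular 8-gon of circumradius 2 (constant along its height); Subtracting the remaining from the first: starting from the result so far, the r=2 cylinder at (13.5, 11.5) lies wholly inside it (removes its full 11.31 mm² and its 12.25 mm outline becomes a hole wall) — 2 connected regions with 1 hole; (whole slice rotated 50° about Z — lengths, areas and connectivity unchanged). Overall, the cross-section has 2 separate islands and 1 hole. Island count = 2.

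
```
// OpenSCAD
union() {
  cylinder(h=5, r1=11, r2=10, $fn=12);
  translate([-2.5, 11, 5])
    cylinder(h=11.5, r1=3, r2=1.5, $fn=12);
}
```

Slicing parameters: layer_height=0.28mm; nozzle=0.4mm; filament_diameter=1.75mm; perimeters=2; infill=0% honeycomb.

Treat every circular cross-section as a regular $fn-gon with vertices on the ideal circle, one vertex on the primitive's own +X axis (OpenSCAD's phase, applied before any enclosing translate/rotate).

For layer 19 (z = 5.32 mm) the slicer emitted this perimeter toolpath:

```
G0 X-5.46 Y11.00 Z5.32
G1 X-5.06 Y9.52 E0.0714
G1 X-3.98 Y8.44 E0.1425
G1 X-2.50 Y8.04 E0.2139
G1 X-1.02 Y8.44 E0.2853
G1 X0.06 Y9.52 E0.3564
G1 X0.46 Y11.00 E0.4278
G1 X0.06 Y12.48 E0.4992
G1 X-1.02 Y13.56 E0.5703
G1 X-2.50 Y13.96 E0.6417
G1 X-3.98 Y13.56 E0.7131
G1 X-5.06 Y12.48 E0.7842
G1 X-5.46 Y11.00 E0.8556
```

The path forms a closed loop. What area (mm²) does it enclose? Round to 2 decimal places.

Apply the shoelace formula to the sequence of (X, Y) vertices; enclosed area = 26.25 mm².

26.25 mm²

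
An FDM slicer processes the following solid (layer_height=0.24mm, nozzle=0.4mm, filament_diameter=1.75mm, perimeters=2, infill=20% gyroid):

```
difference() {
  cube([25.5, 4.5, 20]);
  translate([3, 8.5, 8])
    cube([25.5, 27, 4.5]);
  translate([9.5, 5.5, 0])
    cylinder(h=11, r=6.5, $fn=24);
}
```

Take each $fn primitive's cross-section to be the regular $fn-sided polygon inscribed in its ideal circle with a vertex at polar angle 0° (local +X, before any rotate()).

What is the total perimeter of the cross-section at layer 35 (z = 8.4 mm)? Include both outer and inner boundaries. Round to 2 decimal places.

At z = 8.4 mm: the 25.5×4.5 cube contributes its full rectangle (perimeter 60.00 mm); the 25.5×27 cube at (3, 8.5) contributes its full rectangle (perimeter 105.00 mm); the r=6.5 cylinder at (9.5, 5.5) contributes a regular 24-gon of circumradius 6.5 (perimeter = 2·24·6.500·sin(180°/24) = 40.72 mm); After the difference (first − rest): starting from the 25.5×4.5 cube, the 25.5×27 cube at (3, 8.5) misses the remaining region (no effect); the r=6.5 cylinder at (9.5, 5.5) partially overlaps it — only the 48.31 mm² overlap (of its 131.22 mm²) is removed, clipping the outline — boundary = 51.56 mm. Overall, the cross-section has 2 separate islands. Total boundary length (outer) = 51.56 mm.

51.56 mm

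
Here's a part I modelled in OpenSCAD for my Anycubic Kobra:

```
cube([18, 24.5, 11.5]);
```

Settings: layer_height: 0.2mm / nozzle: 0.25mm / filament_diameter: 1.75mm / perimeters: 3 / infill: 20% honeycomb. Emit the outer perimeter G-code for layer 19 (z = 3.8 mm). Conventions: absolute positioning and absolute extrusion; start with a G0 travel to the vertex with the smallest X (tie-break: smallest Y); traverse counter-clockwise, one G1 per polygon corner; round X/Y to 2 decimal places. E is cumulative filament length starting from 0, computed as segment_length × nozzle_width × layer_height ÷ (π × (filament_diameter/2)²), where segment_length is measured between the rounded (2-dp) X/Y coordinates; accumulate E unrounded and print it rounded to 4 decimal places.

G0 X0.00 Y0.00 Z3.80
G1 X18.00 Y0.00 E0.3742
G1 X18.00 Y24.50 E0.8835
G1 X0.00 Y24.50 E1.2576
G1 X0.00 Y0.00 E1.7669

At z = 3.8 mm: the cube (footprint 18×24.5) is included at this height. The outline is a single polygon with 4 vertices. Extrusion per mm of travel: 0.25 × 0.2 / (π × 0.875²) = 0.020788. Accumulating E over each segment gives final E = 1.7669.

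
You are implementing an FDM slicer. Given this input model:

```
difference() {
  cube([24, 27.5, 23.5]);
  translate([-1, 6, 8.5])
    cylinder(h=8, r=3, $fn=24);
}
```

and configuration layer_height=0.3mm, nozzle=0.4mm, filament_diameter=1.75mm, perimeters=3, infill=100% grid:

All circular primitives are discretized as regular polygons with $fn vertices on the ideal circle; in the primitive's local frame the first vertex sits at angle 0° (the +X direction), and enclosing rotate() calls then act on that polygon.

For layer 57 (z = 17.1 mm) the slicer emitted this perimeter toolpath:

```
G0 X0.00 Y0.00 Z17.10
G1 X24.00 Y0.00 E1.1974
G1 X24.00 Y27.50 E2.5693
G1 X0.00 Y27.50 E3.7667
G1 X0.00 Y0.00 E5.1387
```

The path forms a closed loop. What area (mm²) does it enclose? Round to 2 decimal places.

Apply the shoelace formula to the sequence of (X, Y) vertices; enclosed area = 660.00 mm².

660.00 mm²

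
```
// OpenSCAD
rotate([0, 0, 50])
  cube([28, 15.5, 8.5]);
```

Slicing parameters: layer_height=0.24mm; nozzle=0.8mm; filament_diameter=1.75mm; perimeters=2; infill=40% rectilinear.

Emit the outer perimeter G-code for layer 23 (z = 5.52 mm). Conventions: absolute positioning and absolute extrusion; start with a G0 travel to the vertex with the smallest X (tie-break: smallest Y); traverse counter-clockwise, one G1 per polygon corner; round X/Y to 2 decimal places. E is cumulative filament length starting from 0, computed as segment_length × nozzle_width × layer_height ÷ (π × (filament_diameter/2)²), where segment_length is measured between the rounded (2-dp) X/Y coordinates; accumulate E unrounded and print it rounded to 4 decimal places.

At z = 5.52 mm: the cube is present — its section is the full 28×15.5 rectangle; (whole slice rotated 50° about Z — lengths, areas and connectivity unchanged). The outline is a single polygon with 4 vertices. Extrusion per mm of travel: 0.8 × 0.24 / (π × 0.875²) = 0.079824. Accumulating E over each segment gives final E = 6.9443.

G0 X-11.87 Y9.96 Z5.52
G1 X0.00 Y0.00 E1.2369
G1 X18.00 Y21.45 E3.4721
G1 X6.12 Y31.41 E4.7096
G1 X-11.87 Y9.96 E6.9443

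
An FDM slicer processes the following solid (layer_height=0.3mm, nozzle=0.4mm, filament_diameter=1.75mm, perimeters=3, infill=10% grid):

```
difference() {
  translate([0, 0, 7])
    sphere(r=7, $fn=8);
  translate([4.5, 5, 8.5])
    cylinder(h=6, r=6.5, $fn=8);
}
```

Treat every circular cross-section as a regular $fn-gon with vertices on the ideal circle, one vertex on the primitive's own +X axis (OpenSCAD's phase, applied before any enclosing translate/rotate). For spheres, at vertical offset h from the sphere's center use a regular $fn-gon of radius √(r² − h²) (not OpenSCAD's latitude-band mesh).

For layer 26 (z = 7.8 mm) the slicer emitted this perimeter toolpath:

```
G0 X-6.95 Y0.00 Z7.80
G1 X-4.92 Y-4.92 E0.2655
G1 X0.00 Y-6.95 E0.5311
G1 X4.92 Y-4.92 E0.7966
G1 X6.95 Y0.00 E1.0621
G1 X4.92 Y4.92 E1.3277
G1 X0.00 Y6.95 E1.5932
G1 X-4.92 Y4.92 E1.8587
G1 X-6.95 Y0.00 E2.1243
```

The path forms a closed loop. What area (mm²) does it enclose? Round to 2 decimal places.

136.78 mm²

Apply the shoelace formula to the sequence of (X, Y) vertices; enclosed area = 136.78 mm².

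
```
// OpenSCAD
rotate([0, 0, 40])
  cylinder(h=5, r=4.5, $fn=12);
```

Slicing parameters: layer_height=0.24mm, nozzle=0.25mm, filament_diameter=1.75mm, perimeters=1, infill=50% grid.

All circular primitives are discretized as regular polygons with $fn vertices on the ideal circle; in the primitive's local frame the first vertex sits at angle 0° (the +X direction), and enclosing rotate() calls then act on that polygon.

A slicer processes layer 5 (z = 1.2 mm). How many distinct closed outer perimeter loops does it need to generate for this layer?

1

At z = 1.2 mm: the r=4.5 cylinder contributes a regular 12-gon of circumradius 4.5; (whole slice rotated 40° about Z — lengths, areas and connectivity unchanged). The result has 1 disconnected region.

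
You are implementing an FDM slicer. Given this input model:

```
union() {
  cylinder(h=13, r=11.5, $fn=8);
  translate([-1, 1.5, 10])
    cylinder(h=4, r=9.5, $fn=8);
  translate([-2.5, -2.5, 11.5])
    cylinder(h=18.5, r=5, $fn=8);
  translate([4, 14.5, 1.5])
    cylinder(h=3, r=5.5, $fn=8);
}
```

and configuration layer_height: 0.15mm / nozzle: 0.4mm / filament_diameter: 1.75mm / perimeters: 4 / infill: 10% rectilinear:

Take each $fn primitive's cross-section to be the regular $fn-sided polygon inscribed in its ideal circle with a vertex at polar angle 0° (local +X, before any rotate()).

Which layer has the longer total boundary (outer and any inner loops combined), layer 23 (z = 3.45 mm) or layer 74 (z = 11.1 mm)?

layer 23 (z = 3.45 mm)

Layer 23 (z = 3.45): the cylinder: section is a regular 8-gon, circumradius r=11.5 (perimeter = 2·8·11.500·sin(180°/8) = 70.41 mm); the cylinder at (-1, 1.5) does not reach this height (z outside [10, 14]); the cylinder at (-2.5, -2.5) is not intersected at this z (z outside [11.5, 30]); the r=5.5 cylinder at (4, 14.5) contributes a regular 8-gon of circumradius 5.5 (perimeter = 2·8·5.500·sin(180°/8) = 33.68 mm); Taking the union: the regions partially overlap (shared area 3.86 mm²), so the edge portions inside another operand are dropped and the merged outline is re-measured after clipping — boundary = 92.25 mm. So its perimeter = 92.25 mm. Layer 74 (z = 11.1): the r=11.5 cylinder gives a regular 8-gon of circumradius 11.5 (constant along its height) (perimeter = 2·8·11.500·sin(180°/8) = 70.41 mm); the r=9.5 cylinder at (-1, 1.5) contributes a regular 8-gon of circumradius 9.5 (perimeter = 2·8·9.500·sin(180°/8) = 58.17 mm); the cylinder at (-2.5, -2.5) is absent (z outside [11.5, 30]); the cylinder at (4, 14.5) does not reach this height (z outside [1.5, 4.5]); Taking the union: the r=9.5 cylinder at (-1, 1.5) lies entirely inside the r=11.5 cylinder, so the union is just the r=11.5 cylinder — boundary = 70.41 mm. So its perimeter = 70.41 mm. Layer 23 is larger (92.25 vs 70.41 mm).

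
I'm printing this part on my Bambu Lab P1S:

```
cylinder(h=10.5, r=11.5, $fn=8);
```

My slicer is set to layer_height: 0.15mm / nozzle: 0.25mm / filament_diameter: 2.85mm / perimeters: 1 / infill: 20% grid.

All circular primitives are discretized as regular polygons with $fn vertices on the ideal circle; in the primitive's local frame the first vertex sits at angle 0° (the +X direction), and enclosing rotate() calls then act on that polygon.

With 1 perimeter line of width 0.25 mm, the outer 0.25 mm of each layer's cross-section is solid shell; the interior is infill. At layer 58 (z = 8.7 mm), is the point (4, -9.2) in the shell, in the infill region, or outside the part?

infill

At z = 8.7 mm: the cylinder: section is a regular 8-gon, circumradius r=11.5. Overall, the cross-section is a single solid region. The nearest boundary edge runs (-0.00, -11.50)→(8.13, -8.13); distance from the point to it = 0.59 mm. The point is inside the cross-section and 0.59 mm from the nearest boundary — more than the 0.25 mm shell width (1 × 0.25), so it's in the infill interior.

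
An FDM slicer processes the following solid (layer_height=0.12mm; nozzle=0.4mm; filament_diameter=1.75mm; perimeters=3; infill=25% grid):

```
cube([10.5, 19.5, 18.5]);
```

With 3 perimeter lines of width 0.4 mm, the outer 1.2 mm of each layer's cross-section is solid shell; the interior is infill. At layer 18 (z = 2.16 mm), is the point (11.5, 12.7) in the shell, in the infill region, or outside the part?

outside

At z = 2.16 mm: the cube is present — its section is the full 10.5×19.5 rectangle. Overall, the cross-section is a single solid region. The nearest boundary edge runs (10.50, 0.00)→(10.50, 19.50); distance from the point to it = 1.00 mm. The point is not inside any of the regions above, so it lies outside the cross-section (1.00 mm from the nearest boundary).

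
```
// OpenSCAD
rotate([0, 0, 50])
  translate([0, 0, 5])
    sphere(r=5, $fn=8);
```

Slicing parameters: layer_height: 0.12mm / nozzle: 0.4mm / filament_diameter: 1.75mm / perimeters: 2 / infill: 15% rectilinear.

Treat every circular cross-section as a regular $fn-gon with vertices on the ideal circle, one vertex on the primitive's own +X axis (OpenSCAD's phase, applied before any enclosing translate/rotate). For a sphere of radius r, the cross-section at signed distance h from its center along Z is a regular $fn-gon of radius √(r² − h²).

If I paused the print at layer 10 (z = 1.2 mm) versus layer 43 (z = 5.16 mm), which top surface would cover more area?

layer 43 (z = 5.16 mm)

Layer 10 (z = 1.2): the r=5 sphere slices to a regular 8-gon of circumradius 3.250 (√(r²−h²) with h=3.8 from center) (area = (8/2)·3.250²·sin(360°/8) = 29.87 mm²); (rotated 50° about Z; rotation is an isometry so areas/perimeters/island counts are preserved). So its area = 29.87 mm². Layer 43 (z = 5.16): the r=5 sphere contributes a regular 8-gon of circumradius √(5²−0.16²) = 4.997 (area = (8/2)·4.997²·sin(360°/8) = 70.64 mm²); (rotated 50° about Z; rotation is an isometry so areas/perimeters/island counts are preserved). So its area = 70.64 mm². Layer 43 is larger (70.64 vs 29.87 mm²).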